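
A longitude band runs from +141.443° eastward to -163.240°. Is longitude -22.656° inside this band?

Band width going east from +141.443° to -163.240°: ((-163.240 − 141.443) mod 360) = 55.317°.
Offset of -22.656° east of the west edge: ((-22.656 − 141.443) mod 360) = 195.901°.
195.901° > 55.317° ⇒ outside.

No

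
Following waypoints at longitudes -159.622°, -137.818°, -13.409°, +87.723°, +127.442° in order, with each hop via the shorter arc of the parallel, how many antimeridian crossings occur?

0

Leg 1: -159.622° → -137.818°, shortest Δλ = 21.804° (east) — does not cross 180°.
Leg 2: -137.818° → -13.409°, shortest Δλ = 124.409° (east) — does not cross 180°.
Leg 3: -13.409° → +87.723°, shortest Δλ = 101.132° (east) — does not cross 180°.
Leg 4: +87.723° → +127.442°, shortest Δλ = 39.719° (east) — does not cross 180°.
Total crossings: 0.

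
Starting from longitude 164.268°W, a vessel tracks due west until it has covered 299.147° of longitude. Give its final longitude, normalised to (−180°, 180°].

Start at -164.268°; shift −299.147° → -463.415°.
-463.415° lies outside (−180°, 180°]; add 360° → -103.415°.

103.415°W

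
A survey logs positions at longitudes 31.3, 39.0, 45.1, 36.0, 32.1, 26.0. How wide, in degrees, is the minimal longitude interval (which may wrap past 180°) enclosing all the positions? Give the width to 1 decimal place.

Sort the longitudes: +26.0°, +31.3°, +32.1°, +36.0°, +39.0°, +45.1°.
Eastward gaps between consecutive values (wrapping around): 5.3°, 0.8°, 3.9°, 3.0°, 6.1°, 340.9°.
Largest gap = 340.9° ⇒ minimal covering band is its complement: 360° − 340.9° = 19.1°.
Band runs from +26.0° eastward to +45.1°.

19.1°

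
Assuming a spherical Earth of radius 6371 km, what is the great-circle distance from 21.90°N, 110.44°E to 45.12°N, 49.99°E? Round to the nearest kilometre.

6009 km

Δλ = 49.99 − 110.44 = -60.45°.
Δφ = 45.12 − 21.90 = 23.22°.
a = sin²(Δφ/2) + cos φ₁ · cos φ₂ · sin²(Δλ/2) = 0.206409.
c = 2·atan2(√a, √(1−a)) = 0.94322 rad → d = 6371·c ≈ 6009.27 km.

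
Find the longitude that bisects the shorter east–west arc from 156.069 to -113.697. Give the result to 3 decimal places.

Signed shortest Δλ from +156.069° to -113.697° is +90.234°.
Midpoint longitude = +156.069° + (+90.234°)/2 = +156.069° + 45.117° = +201.186°.
Normalise into (−180°, 180°]: -158.814°.
(The naïve average (+156.069 + -113.697)/2 = 21.186° is on the wrong side of the globe.)

-158.814°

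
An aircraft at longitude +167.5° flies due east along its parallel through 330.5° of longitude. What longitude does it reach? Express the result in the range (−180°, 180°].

Start at +167.5°; shift +330.5° → +498.0°.
+498.0° lies outside (−180°, 180°]; subtract 360° → +138.0°.

+138.0°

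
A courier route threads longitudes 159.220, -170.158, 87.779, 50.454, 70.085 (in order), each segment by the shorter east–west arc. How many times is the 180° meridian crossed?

2

Leg 1: +159.220° → -170.158°, shortest Δλ = 30.622° (east) — crosses 180°.
Leg 2: -170.158° → +87.779°, shortest Δλ = -102.063° (west) — crosses 180°.
Leg 3: +87.779° → +50.454°, shortest Δλ = -37.325° (west) — does not cross 180°.
Leg 4: +50.454° → +70.085°, shortest Δλ = 19.631° (east) — does not cross 180°.
Total crossings: 2.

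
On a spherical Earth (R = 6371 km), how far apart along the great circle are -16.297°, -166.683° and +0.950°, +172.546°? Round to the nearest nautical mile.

1609 nmi

Δλ = 172.546 − -166.683 = 339.229°; wrapped into (−180°, 180°]: -20.771°.
Δφ = 0.950 − -16.297 = 17.247°.
a = sin²(Δφ/2) + cos φ₁ · cos φ₂ · sin²(Δλ/2) = 0.053670.
c = 2·atan2(√a, √(1−a)) = 0.46758 rad → d = 6371·c ≈ 2978.96 km ≈ 1608.51 nmi.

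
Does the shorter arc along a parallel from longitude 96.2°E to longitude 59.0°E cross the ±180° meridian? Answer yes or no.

No

Signed shortest Δλ = ((59.0 − 96.2 + 180) mod 360) − 180 = -37.2°.
Going west by 37.2° from +96.2° reaches +59.0° without touching 180°.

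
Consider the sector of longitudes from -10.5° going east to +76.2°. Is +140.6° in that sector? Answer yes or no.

Band width going east from -10.5° to +76.2°: ((76.2 − -10.5) mod 360) = 86.7°.
Offset of +140.6° east of the west edge: ((140.6 − -10.5) mod 360) = 151.1°.
151.1° > 86.7° ⇒ outside.

No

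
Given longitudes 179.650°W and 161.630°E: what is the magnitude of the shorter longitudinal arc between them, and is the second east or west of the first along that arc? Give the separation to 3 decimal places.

18.720° west

Raw difference: 161.630 − -179.650 = 341.28°.
Normalise into (−180°, 180°]: 341.28° − 360° = -18.72°.
Negative ⇒ the second point lies to the west; separation 18.720°.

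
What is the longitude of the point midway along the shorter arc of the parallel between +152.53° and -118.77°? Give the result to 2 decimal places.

-163.12°

Signed shortest Δλ from +152.53° to -118.77° is +88.70°.
Midpoint longitude = +152.53° + (+88.70°)/2 = +152.53° + 44.35° = +196.88°.
Normalise into (−180°, 180°]: -163.12°.
(The naïve average (+152.53 + -118.77)/2 = 16.88° is on the wrong side of the globe.)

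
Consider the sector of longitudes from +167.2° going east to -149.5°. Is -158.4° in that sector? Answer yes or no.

Band width going east from +167.2° to -149.5°: ((-149.5 − 167.2) mod 360) = 43.3°.
Offset of -158.4° east of the west edge: ((-158.4 − 167.2) mod 360) = 34.4°.
34.4° ≤ 43.3° ⇒ inside.

Yes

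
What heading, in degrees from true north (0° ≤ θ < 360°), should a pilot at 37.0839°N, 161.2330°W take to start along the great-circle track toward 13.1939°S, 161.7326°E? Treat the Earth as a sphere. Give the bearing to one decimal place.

222.0°

Δλ = 161.7326 − -161.2330 = 322.9656°; wrapped into (−180°, 180°]: -37.0344°.
θ = atan2( sin Δλ · cos φ₂ , cos φ₁ · sin φ₂ − sin φ₁ · cos φ₂ · cos Δλ )
  = atan2(-0.58640, -0.65073) = -137.977° → normalised to [0°, 360°): 222.023°.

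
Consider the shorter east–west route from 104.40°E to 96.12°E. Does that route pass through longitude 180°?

No

Signed shortest Δλ = ((96.12 − 104.40 + 180) mod 360) − 180 = -8.28°.
Going west by 8.28° from +104.40° reaches +96.12° without touching 180°.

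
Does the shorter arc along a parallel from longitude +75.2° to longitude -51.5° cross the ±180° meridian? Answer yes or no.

No

Signed shortest Δλ = ((-51.5 − 75.2 + 180) mod 360) − 180 = -126.7°.
Going west by 126.7° from +75.2° reaches -51.5° without touching 180°.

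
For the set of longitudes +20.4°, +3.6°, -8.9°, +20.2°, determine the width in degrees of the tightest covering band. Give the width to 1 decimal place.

Sort the longitudes: -8.9°, +3.6°, +20.2°, +20.4°.
Eastward gaps between consecutive values (wrapping around): 12.5°, 16.6°, 0.2°, 330.7°.
Largest gap = 330.7° ⇒ minimal covering band is its complement: 360° − 330.7° = 29.3°.
Band runs from -8.9° eastward to +20.4°.

29.3°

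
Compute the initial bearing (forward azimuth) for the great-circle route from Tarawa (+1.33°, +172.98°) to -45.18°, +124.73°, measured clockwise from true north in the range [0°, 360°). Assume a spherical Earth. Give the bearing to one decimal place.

Δλ = 124.73 − 172.98 = -48.25°.
θ = atan2( sin Δλ · cos φ₂ , cos φ₁ · sin φ₂ − sin φ₁ · cos φ₂ · cos Δλ )
  = atan2(-0.52588, -0.72003) = -143.857° → normalised to [0°, 360°): 216.143°.

216.1°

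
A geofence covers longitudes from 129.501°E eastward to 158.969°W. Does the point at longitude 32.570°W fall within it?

No

Band width going east from +129.501° to -158.969°: ((-158.969 − 129.501) mod 360) = 71.530°.
Offset of -32.570° east of the west edge: ((-32.570 − 129.501) mod 360) = 197.929°.
197.929° > 71.530° ⇒ outside.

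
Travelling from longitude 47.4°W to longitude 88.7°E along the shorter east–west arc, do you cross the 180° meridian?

No

Signed shortest Δλ = ((88.7 − -47.4 + 180) mod 360) − 180 = 136.1°.
Going east by 136.1° from -47.4° reaches +88.7° without touching 180°.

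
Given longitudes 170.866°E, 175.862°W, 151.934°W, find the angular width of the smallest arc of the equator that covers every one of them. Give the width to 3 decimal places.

Sort the longitudes: -175.862°, -151.934°, +170.866°.
Eastward gaps between consecutive values (wrapping around): 23.928°, 322.800°, 13.272°.
Largest gap = 322.800° ⇒ minimal covering band is its complement: 360° − 322.800° = 37.200°.
Band runs from +170.866° eastward to -151.934°, crossing the antimeridian.

37.200°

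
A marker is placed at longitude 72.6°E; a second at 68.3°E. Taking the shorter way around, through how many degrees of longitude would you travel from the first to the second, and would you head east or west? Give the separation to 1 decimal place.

Raw difference: 68.3 − 72.6 = -4.3°.
Normalise into (−180°, 180°]: -4.3° stays -4.3°.
Negative ⇒ the second point lies to the west; separation 4.3°.

4.3° west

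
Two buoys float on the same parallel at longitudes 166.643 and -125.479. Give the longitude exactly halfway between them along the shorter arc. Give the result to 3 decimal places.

Signed shortest Δλ from +166.643° to -125.479° is +67.878°.
Midpoint longitude = +166.643° + (+67.878°)/2 = +166.643° + 33.939° = +200.582°.
Normalise into (−180°, 180°]: -159.418°.
(The naïve average (+166.643 + -125.479)/2 = 20.582° is on the wrong side of the globe.)

-159.418°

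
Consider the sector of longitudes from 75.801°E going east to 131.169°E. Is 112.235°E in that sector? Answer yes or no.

Band width going east from +75.801° to +131.169°: ((131.169 − 75.801) mod 360) = 55.368°.
Offset of +112.235° east of the west edge: ((112.235 − 75.801) mod 360) = 36.434°.
36.434° ≤ 55.368° ⇒ inside.

Yes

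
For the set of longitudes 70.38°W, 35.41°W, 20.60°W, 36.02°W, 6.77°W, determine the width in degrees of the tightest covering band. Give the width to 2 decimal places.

63.61°

Sort the longitudes: -70.38°, -36.02°, -35.41°, -20.60°, -6.77°.
Eastward gaps between consecutive values (wrapping around): 34.36°, 0.61°, 14.81°, 13.83°, 296.39°.
Largest gap = 296.39° ⇒ minimal covering band is its complement: 360° − 296.39° = 63.61°.
Band runs from -70.38° eastward to -6.77°.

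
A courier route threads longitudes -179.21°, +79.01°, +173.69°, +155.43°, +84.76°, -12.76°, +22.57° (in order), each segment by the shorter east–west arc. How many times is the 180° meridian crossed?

1

Leg 1: -179.21° → +79.01°, shortest Δλ = -101.78° (west) — crosses 180°.
Leg 2: +79.01° → +173.69°, shortest Δλ = 94.68° (east) — does not cross 180°.
Leg 3: +173.69° → +155.43°, shortest Δλ = -18.26° (west) — does not cross 180°.
Leg 4: +155.43° → +84.76°, shortest Δλ = -70.67° (west) — does not cross 180°.
Leg 5: +84.76° → -12.76°, shortest Δλ = -97.52° (west) — does not cross 180°.
Leg 6: -12.76° → +22.57°, shortest Δλ = 35.33° (east) — does not cross 180°.
Total crossings: 1.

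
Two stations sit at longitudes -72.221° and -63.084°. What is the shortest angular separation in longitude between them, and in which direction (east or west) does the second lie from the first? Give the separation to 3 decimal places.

9.137° east

Raw difference: -63.084 − -72.221 = 9.137°.
Normalise into (−180°, 180°]: 9.137° stays 9.137°.
Positive ⇒ the second point lies to the east; separation 9.137°.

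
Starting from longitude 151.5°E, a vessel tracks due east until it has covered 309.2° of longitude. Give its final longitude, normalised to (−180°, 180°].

Start at +151.5°; shift +309.2° → +460.7°.
+460.7° lies outside (−180°, 180°]; subtract 360° → +100.7°.

100.7°E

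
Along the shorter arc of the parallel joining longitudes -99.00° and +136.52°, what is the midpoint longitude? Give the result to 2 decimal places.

Signed shortest Δλ from -99.00° to +136.52° is -124.48°.
Midpoint longitude = -99.00° + (-124.48°)/2 = -99.00° − 62.24° = -161.24°.
(The naïve average (-99.00 + +136.52)/2 = 18.76° is on the wrong side of the globe.)

-161.24°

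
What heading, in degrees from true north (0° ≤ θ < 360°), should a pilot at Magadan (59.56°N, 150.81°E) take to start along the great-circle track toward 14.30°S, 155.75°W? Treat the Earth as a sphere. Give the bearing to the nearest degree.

129°

Δλ = -155.75 − 150.81 = -306.56°; wrapped into (−180°, 180°]: 53.44°.
θ = atan2( sin Δλ · cos φ₂ , cos φ₁ · sin φ₂ − sin φ₁ · cos φ₂ · cos Δλ )
  = atan2(0.77835, -0.62278) = 128.665° → normalised to [0°, 360°): 128.665°.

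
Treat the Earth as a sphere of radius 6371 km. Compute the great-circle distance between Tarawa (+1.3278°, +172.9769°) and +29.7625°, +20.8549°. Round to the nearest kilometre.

15465 km

Δλ = 20.8549 − 172.9769 = -152.1220°.
Δφ = 29.7625 − 1.3278 = 28.4347°.
a = sin²(Δφ/2) + cos φ₁ · cos φ₂ · sin²(Δλ/2) = 0.877818.
c = 2·atan2(√a, √(1−a)) = 2.42742 rad → d = 6371·c ≈ 15465.09 km.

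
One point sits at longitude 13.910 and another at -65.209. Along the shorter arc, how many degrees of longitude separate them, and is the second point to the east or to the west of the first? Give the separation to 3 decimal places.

79.119° west

Raw difference: -65.209 − 13.910 = -79.119°.
Normalise into (−180°, 180°]: -79.119° stays -79.119°.
Negative ⇒ the second point lies to the west; separation 79.119°.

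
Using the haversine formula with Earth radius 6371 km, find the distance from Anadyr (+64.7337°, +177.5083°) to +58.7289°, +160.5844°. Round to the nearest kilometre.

1108 km

Δλ = 160.5844 − 177.5083 = -16.9239°.
Δφ = 58.7289 − 64.7337 = -6.0048°.
a = sin²(Δφ/2) + cos φ₁ · cos φ₂ · sin²(Δλ/2) = 0.007541.
c = 2·atan2(√a, √(1−a)) = 0.17390 rad → d = 6371·c ≈ 1107.90 km.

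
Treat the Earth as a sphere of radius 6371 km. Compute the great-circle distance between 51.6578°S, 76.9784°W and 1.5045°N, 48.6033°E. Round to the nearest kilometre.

12501 km

Δλ = 48.6033 − -76.9784 = 125.5817°.
Δφ = 1.5045 − -51.6578 = 53.1623°.
a = sin²(Δφ/2) + cos φ₁ · cos φ₂ · sin²(Δλ/2) = 0.690716.
c = 2·atan2(√a, √(1−a)) = 1.96214 rad → d = 6371·c ≈ 12500.80 km.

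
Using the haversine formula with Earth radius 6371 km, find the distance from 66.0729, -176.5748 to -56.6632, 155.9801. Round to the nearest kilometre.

Δλ = 155.9801 − -176.5748 = 332.5549°; wrapped into (−180°, 180°]: -27.4451°.
Δφ = -56.6632 − 66.0729 = -122.7361°.
a = sin²(Δφ/2) + cos φ₁ · cos φ₂ · sin²(Δλ/2) = 0.782928.
c = 2·atan2(√a, √(1−a)) = 2.17227 rad → d = 6371·c ≈ 13839.51 km.

13840 km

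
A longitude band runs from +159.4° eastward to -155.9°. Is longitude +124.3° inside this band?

Band width going east from +159.4° to -155.9°: ((-155.9 − 159.4) mod 360) = 44.7°.
Offset of +124.3° east of the west edge: ((124.3 − 159.4) mod 360) = 324.9°.
324.9° > 44.7° ⇒ outside.

No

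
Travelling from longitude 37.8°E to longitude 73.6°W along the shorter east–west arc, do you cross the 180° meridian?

No

Signed shortest Δλ = ((-73.6 − 37.8 + 180) mod 360) − 180 = -111.4°.
Going west by 111.4° from +37.8° reaches -73.6° without touching 180°.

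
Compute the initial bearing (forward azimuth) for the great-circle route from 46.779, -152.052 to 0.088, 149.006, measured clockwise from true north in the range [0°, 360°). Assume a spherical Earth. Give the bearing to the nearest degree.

246°

Δλ = 149.006 − -152.052 = 301.058°; wrapped into (−180°, 180°]: -58.942°.
θ = atan2( sin Δλ · cos φ₂ , cos φ₁ · sin φ₂ − sin φ₁ · cos φ₂ · cos Δλ )
  = atan2(-0.85664, -0.37490) = -113.636° → normalised to [0°, 360°): 246.364°.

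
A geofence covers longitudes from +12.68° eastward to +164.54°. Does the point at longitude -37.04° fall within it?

Band width going east from +12.68° to +164.54°: ((164.54 − 12.68) mod 360) = 151.86°.
Offset of -37.04° east of the west edge: ((-37.04 − 12.68) mod 360) = 310.28°.
310.28° > 151.86° ⇒ outside.

No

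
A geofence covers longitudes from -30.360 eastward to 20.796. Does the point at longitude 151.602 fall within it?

No

Band width going east from -30.360° to +20.796°: ((20.796 − -30.360) mod 360) = 51.156°.
Offset of +151.602° east of the west edge: ((151.602 − -30.360) mod 360) = 181.962°.
181.962° > 51.156° ⇒ outside.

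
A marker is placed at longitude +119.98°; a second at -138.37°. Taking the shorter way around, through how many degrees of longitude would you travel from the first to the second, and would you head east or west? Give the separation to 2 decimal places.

Raw difference: -138.37 − 119.98 = -258.35°.
Normalise into (−180°, 180°]: -258.35° + 360° = 101.65°.
Positive ⇒ the second point lies to the east; separation 101.65°.

101.65° east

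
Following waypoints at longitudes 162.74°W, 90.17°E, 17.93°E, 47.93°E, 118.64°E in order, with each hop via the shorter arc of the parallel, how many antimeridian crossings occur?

1

Leg 1: -162.74° → +90.17°, shortest Δλ = -107.09° (west) — crosses 180°.
Leg 2: +90.17° → +17.93°, shortest Δλ = -72.24° (west) — does not cross 180°.
Leg 3: +17.93° → +47.93°, shortest Δλ = 30.0° (east) — does not cross 180°.
Leg 4: +47.93° → +118.64°, shortest Δλ = 70.71° (east) — does not cross 180°.
Total crossings: 1.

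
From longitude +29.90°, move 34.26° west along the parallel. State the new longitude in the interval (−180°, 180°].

-4.36°

Start at +29.90°; shift −34.26° → -4.36°.
-4.36° already lies in (−180°, 180°].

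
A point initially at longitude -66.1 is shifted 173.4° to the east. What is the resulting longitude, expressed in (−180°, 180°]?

Start at -66.1°; shift +173.4° → +107.3°.
+107.3° already lies in (−180°, 180°].

+107.3°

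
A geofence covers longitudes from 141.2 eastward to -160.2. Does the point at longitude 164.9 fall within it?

Yes

Band width going east from +141.2° to -160.2°: ((-160.2 − 141.2) mod 360) = 58.6°.
Offset of +164.9° east of the west edge: ((164.9 − 141.2) mod 360) = 23.7°.
23.7° ≤ 58.6° ⇒ inside.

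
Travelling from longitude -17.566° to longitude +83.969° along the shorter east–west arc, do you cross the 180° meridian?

Signed shortest Δλ = ((83.969 − -17.566 + 180) mod 360) − 180 = 101.535°.
Going east by 101.535° from -17.566° reaches +83.969° without touching 180°.

No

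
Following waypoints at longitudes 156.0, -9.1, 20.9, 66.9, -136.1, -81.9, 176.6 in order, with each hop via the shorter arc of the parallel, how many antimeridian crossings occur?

2

Leg 1: +156.0° → -9.1°, shortest Δλ = -165.1° (west) — does not cross 180°.
Leg 2: -9.1° → +20.9°, shortest Δλ = 30.0° (east) — does not cross 180°.
Leg 3: +20.9° → +66.9°, shortest Δλ = 46.0° (east) — does not cross 180°.
Leg 4: +66.9° → -136.1°, shortest Δλ = 157.0° (east) — crosses 180°.
Leg 5: -136.1° → -81.9°, shortest Δλ = 54.2° (east) — does not cross 180°.
Leg 6: -81.9° → +176.6°, shortest Δλ = -101.5° (west) — crosses 180°.
Total crossings: 2.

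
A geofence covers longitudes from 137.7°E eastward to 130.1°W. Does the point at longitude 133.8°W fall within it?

Band width going east from +137.7° to -130.1°: ((-130.1 − 137.7) mod 360) = 92.2°.
Offset of -133.8° east of the west edge: ((-133.8 − 137.7) mod 360) = 88.5°.
88.5° ≤ 92.2° ⇒ inside.

Yes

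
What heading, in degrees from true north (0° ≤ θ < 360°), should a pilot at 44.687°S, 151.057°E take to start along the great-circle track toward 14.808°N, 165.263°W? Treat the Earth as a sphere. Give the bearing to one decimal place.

Δλ = -165.263 − 151.057 = -316.320°; wrapped into (−180°, 180°]: 43.680°.
θ = atan2( sin Δλ · cos φ₂ , cos φ₁ · sin φ₂ − sin φ₁ · cos φ₂ · cos Δλ )
  = atan2(0.66769, 0.67340) = 44.756° → normalised to [0°, 360°): 44.756°.

44.8°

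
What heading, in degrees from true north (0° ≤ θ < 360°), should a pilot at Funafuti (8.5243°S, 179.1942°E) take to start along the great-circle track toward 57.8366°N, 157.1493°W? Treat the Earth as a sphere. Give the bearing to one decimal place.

13.2°

Δλ = -157.1493 − 179.1942 = -336.3435°; wrapped into (−180°, 180°]: 23.6565°.
θ = atan2( sin Δλ · cos φ₂ , cos φ₁ · sin φ₂ − sin φ₁ · cos φ₂ · cos Δλ )
  = atan2(0.21360, 0.90946) = 13.217° → normalised to [0°, 360°): 13.217°.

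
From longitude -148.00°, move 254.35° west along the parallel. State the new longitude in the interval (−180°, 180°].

Start at -148.00°; shift −254.35° → -402.35°.
-402.35° lies outside (−180°, 180°]; add 360° → -42.35°.

-42.35°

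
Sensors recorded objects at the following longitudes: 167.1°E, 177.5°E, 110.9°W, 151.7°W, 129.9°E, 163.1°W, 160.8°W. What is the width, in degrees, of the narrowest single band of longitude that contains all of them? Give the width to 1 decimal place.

119.2°

Sort the longitudes: -163.1°, -160.8°, -151.7°, -110.9°, +129.9°, +167.1°, +177.5°.
Eastward gaps between consecutive values (wrapping around): 2.3°, 9.1°, 40.8°, 240.8°, 37.2°, 10.4°, 19.4°.
Largest gap = 240.8° ⇒ minimal covering band is its complement: 360° − 240.8° = 119.2°.
Band runs from +129.9° eastward to -110.9°, crossing the antimeridian.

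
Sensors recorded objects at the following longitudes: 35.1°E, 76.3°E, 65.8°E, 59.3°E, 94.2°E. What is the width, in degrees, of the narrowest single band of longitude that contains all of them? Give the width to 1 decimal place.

Sort the longitudes: +35.1°, +59.3°, +65.8°, +76.3°, +94.2°.
Eastward gaps between consecutive values (wrapping around): 24.2°, 6.5°, 10.5°, 17.9°, 300.9°.
Largest gap = 300.9° ⇒ minimal covering band is its complement: 360° − 300.9° = 59.1°.
Band runs from +35.1° eastward to +94.2°.

59.1°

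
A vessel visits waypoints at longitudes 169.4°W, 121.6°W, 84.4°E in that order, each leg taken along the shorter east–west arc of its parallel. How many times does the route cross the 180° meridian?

Leg 1: -169.4° → -121.6°, shortest Δλ = 47.8° (east) — does not cross 180°.
Leg 2: -121.6° → +84.4°, shortest Δλ = -154.0° (west) — crosses 180°.
Total crossings: 1.

1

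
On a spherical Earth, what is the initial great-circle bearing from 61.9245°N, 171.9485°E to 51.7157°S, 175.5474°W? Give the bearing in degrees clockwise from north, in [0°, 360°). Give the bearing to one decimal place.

171.6°

Δλ = -175.5474 − 171.9485 = -347.4959°; wrapped into (−180°, 180°]: 12.5041°.
θ = atan2( sin Δλ · cos φ₂ , cos φ₁ · sin φ₂ − sin φ₁ · cos φ₂ · cos Δλ )
  = atan2(0.13414, -0.90312) = 171.552° → normalised to [0°, 360°): 171.552°.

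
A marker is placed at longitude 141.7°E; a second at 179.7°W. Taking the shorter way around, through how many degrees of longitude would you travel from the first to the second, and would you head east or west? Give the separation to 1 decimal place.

Raw difference: -179.7 − 141.7 = -321.4°.
Normalise into (−180°, 180°]: -321.4° + 360° = 38.6°.
Positive ⇒ the second point lies to the east; separation 38.6°.

38.6° east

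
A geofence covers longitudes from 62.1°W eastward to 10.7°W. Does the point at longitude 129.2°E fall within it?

Band width going east from -62.1° to -10.7°: ((-10.7 − -62.1) mod 360) = 51.4°.
Offset of +129.2° east of the west edge: ((129.2 − -62.1) mod 360) = 191.3°.
191.3° > 51.4° ⇒ outside.

No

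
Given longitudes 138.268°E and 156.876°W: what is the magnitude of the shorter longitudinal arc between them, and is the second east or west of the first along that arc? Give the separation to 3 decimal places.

64.856° east

Raw difference: -156.876 − 138.268 = -295.144°.
Normalise into (−180°, 180°]: -295.144° + 360° = 64.856°.
Positive ⇒ the second point lies to the east; separation 64.856°.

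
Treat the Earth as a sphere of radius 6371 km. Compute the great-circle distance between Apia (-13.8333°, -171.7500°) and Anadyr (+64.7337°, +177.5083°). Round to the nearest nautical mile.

4743 nmi

Δλ = 177.5083 − -171.7500 = 349.2583°; wrapped into (−180°, 180°]: -10.7417°.
Δφ = 64.7337 − -13.8333 = 78.5670°.
a = sin²(Δφ/2) + cos φ₁ · cos φ₂ · sin²(Δλ/2) = 0.404520.
c = 2·atan2(√a, √(1−a)) = 1.37866 rad → d = 6371·c ≈ 8783.42 km ≈ 4742.67 nmi.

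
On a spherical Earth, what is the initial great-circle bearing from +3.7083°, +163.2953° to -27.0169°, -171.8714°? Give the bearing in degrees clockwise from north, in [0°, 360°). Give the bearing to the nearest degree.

Δλ = -171.8714 − 163.2953 = -335.1667°; wrapped into (−180°, 180°]: 24.8333°.
θ = atan2( sin Δλ · cos φ₂ , cos φ₁ · sin φ₂ − sin φ₁ · cos φ₂ · cos Δλ )
  = atan2(0.37415, -0.50559) = 143.498° → normalised to [0°, 360°): 143.498°.

143°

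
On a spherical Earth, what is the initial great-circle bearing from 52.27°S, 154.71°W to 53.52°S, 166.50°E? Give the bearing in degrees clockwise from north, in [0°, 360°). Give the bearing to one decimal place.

251.4°

Δλ = 166.50 − -154.71 = 321.21°; wrapped into (−180°, 180°]: -38.79°.
θ = atan2( sin Δλ · cos φ₂ , cos φ₁ · sin φ₂ − sin φ₁ · cos φ₂ · cos Δλ )
  = atan2(-0.37246, -0.12552) = -108.624° → normalised to [0°, 360°): 251.376°.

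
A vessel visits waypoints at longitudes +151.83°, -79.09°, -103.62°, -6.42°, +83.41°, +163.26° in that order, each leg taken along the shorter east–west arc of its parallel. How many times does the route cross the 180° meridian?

1

Leg 1: +151.83° → -79.09°, shortest Δλ = 129.08° (east) — crosses 180°.
Leg 2: -79.09° → -103.62°, shortest Δλ = -24.53° (west) — does not cross 180°.
Leg 3: -103.62° → -6.42°, shortest Δλ = 97.2° (east) — does not cross 180°.
Leg 4: -6.42° → +83.41°, shortest Δλ = 89.83° (east) — does not cross 180°.
Leg 5: +83.41° → +163.26°, shortest Δλ = 79.85° (east) — does not cross 180°.
Total crossings: 1.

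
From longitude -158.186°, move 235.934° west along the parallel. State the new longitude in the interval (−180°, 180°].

Start at -158.186°; shift −235.934° → -394.120°.
-394.120° lies outside (−180°, 180°]; add 360° → -34.120°.

-34.120°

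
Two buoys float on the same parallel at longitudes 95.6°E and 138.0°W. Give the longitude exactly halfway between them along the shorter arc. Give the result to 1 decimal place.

Signed shortest Δλ from +95.6° to -138.0° is +126.4°.
Midpoint longitude = +95.6° + (+126.4°)/2 = +95.6° + 63.2° = +158.8°.
(The naïve average (+95.6 + -138.0)/2 = -21.2° is on the wrong side of the globe.)

158.8°E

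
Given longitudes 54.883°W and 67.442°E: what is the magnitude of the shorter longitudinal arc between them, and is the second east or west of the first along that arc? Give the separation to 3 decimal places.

Raw difference: 67.442 − -54.883 = 122.325°.
Normalise into (−180°, 180°]: 122.325° stays 122.325°.
Positive ⇒ the second point lies to the east; separation 122.325°.

122.325° east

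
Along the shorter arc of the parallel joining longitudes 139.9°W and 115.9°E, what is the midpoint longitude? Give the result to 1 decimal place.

168.0°E

Signed shortest Δλ from -139.9° to +115.9° is -104.2°.
Midpoint longitude = -139.9° + (-104.2°)/2 = -139.9° − 52.1° = -192.0°.
Normalise into (−180°, 180°]: +168.0°.
(The naïve average (-139.9 + +115.9)/2 = -12.0° is on the wrong side of the globe.)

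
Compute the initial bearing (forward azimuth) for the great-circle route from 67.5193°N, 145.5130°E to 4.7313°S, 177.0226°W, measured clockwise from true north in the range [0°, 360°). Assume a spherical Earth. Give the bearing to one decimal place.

141.5°

Δλ = -177.0226 − 145.5130 = -322.5356°; wrapped into (−180°, 180°]: 37.4644°.
θ = atan2( sin Δλ · cos φ₂ , cos φ₁ · sin φ₂ − sin φ₁ · cos φ₂ · cos Δλ )
  = atan2(0.60620, -0.76245) = 141.513° → normalised to [0°, 360°): 141.513°.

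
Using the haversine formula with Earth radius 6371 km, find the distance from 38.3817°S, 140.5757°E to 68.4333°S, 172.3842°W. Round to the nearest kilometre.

Δλ = -172.3842 − 140.5757 = -312.9599°; wrapped into (−180°, 180°]: 47.0401°.
Δφ = -68.4333 − -38.3817 = -30.0516°.
a = sin²(Δφ/2) + cos φ₁ · cos φ₂ · sin²(Δλ/2) = 0.113102.
c = 2·atan2(√a, √(1−a)) = 0.68598 rad → d = 6371·c ≈ 4370.40 km.

4370 km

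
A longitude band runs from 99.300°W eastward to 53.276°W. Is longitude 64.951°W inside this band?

Band width going east from -99.300° to -53.276°: ((-53.276 − -99.300) mod 360) = 46.024°.
Offset of -64.951° east of the west edge: ((-64.951 − -99.300) mod 360) = 34.349°.
34.349° ≤ 46.024° ⇒ inside.

Yes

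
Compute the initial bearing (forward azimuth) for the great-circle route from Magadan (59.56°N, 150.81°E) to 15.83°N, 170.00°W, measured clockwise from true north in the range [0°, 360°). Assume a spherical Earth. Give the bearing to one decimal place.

Δλ = -170.00 − 150.81 = -320.81°; wrapped into (−180°, 180°]: 39.19°.
θ = atan2( sin Δλ · cos φ₂ , cos φ₁ · sin φ₂ − sin φ₁ · cos φ₂ · cos Δλ )
  = atan2(0.60793, -0.50468) = 129.698° → normalised to [0°, 360°): 129.698°.

129.7°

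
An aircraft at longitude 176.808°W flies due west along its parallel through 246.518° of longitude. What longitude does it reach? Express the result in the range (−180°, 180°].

Start at -176.808°; shift −246.518° → -423.326°.
-423.326° lies outside (−180°, 180°]; add 360° → -63.326°.

63.326°W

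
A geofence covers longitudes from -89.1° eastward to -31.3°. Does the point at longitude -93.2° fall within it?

Band width going east from -89.1° to -31.3°: ((-31.3 − -89.1) mod 360) = 57.8°.
Offset of -93.2° east of the west edge: ((-93.2 − -89.1) mod 360) = 355.9°.
355.9° > 57.8° ⇒ outside.

No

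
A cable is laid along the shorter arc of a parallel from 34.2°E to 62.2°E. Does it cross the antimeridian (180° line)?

No

Signed shortest Δλ = ((62.2 − 34.2 + 180) mod 360) − 180 = 28.0°.
Going east by 28.0° from +34.2° reaches +62.2° without touching 180°.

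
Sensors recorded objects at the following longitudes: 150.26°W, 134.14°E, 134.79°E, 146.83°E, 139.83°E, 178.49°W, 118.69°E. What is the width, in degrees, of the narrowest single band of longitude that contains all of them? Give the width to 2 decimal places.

Sort the longitudes: -178.49°, -150.26°, +118.69°, +134.14°, +134.79°, +139.83°, +146.83°.
Eastward gaps between consecutive values (wrapping around): 28.23°, 268.95°, 15.45°, 0.65°, 5.04°, 7.00°, 34.68°.
Largest gap = 268.95° ⇒ minimal covering band is its complement: 360° − 268.95° = 91.05°.
Band runs from +118.69° eastward to -150.26°, crossing the antimeridian.

91.05°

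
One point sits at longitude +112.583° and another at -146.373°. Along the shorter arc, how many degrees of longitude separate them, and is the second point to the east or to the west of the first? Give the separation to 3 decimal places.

Raw difference: -146.373 − 112.583 = -258.956°.
Normalise into (−180°, 180°]: -258.956° + 360° = 101.044°.
Positive ⇒ the second point lies to the east; separation 101.044°.

101.044° east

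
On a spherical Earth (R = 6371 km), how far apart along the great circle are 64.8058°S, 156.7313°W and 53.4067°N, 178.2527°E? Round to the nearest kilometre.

13318 km

Δλ = 178.2527 − -156.7313 = 334.9840°; wrapped into (−180°, 180°]: -25.0160°.
Δφ = 53.4067 − -64.8058 = 118.2125°.
a = sin²(Δφ/2) + cos φ₁ · cos φ₂ · sin²(Δλ/2) = 0.748274.
c = 2·atan2(√a, √(1−a)) = 2.09041 rad → d = 6371·c ≈ 13318.03 km.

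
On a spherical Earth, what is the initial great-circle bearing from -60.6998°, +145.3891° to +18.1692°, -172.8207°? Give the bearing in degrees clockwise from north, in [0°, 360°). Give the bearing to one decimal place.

Δλ = -172.8207 − 145.3891 = -318.2098°; wrapped into (−180°, 180°]: 41.7902°.
θ = atan2( sin Δλ · cos φ₂ , cos φ₁ · sin φ₂ − sin φ₁ · cos φ₂ · cos Δλ )
  = atan2(0.63318, 0.77039) = 39.417° → normalised to [0°, 360°): 39.417°.

39.4°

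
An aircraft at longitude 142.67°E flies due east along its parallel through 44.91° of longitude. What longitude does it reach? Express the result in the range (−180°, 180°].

172.42°W

Start at +142.67°; shift +44.91° → +187.58°.
+187.58° lies outside (−180°, 180°]; subtract 360° → -172.42°.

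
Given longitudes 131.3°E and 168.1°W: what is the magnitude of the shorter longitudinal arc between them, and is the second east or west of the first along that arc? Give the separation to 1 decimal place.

Raw difference: -168.1 − 131.3 = -299.4°.
Normalise into (−180°, 180°]: -299.4° + 360° = 60.6°.
Positive ⇒ the second point lies to the east; separation 60.6°.

60.6° east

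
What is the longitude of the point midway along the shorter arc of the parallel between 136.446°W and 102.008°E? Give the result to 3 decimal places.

Signed shortest Δλ from -136.446° to +102.008° is -121.546°.
Midpoint longitude = -136.446° + (-121.546°)/2 = -136.446° − 60.773° = -197.219°.
Normalise into (−180°, 180°]: +162.781°.
(The naïve average (-136.446 + +102.008)/2 = -17.219° is on the wrong side of the globe.)

162.781°E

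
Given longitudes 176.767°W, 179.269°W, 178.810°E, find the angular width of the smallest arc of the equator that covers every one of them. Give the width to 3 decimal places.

Sort the longitudes: -179.269°, -176.767°, +178.810°.
Eastward gaps between consecutive values (wrapping around): 2.502°, 355.577°, 1.921°.
Largest gap = 355.577° ⇒ minimal covering band is its complement: 360° − 355.577° = 4.423°.
Band runs from +178.810° eastward to -176.767°, crossing the antimeridian.

4.423°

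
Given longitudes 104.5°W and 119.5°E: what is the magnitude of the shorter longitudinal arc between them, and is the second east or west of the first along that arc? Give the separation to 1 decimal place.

136.0° west

Raw difference: 119.5 − -104.5 = 224.0°.
Normalise into (−180°, 180°]: 224.0° − 360° = -136.0°.
Negative ⇒ the second point lies to the west; separation 136.0°.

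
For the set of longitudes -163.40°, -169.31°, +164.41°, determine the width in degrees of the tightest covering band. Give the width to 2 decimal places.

Sort the longitudes: -169.31°, -163.40°, +164.41°.
Eastward gaps between consecutive values (wrapping around): 5.91°, 327.81°, 26.28°.
Largest gap = 327.81° ⇒ minimal covering band is its complement: 360° − 327.81° = 32.19°.
Band runs from +164.41° eastward to -163.40°, crossing the antimeridian.

32.19°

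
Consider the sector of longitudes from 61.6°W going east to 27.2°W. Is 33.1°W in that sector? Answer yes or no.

Band width going east from -61.6° to -27.2°: ((-27.2 − -61.6) mod 360) = 34.4°.
Offset of -33.1° east of the west edge: ((-33.1 − -61.6) mod 360) = 28.5°.
28.5° ≤ 34.4° ⇒ inside.

Yes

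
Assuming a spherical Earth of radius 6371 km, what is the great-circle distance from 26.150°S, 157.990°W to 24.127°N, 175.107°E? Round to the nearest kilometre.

6294 km

Δλ = 175.107 − -157.990 = 333.097°; wrapped into (−180°, 180°]: -26.903°.
Δφ = 24.127 − -26.150 = 50.277°.
a = sin²(Δφ/2) + cos φ₁ · cos φ₂ · sin²(Δλ/2) = 0.224793.
c = 2·atan2(√a, √(1−a)) = 0.98794 rad → d = 6371·c ≈ 6294.14 km.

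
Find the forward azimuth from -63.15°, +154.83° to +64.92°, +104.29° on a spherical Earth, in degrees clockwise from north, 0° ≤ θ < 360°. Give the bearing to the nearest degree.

Δλ = 104.29 − 154.83 = -50.54°.
θ = atan2( sin Δλ · cos φ₂ , cos φ₁ · sin φ₂ − sin φ₁ · cos φ₂ · cos Δλ )
  = atan2(-0.32727, 0.64942) = -26.745° → normalised to [0°, 360°): 333.255°.

333°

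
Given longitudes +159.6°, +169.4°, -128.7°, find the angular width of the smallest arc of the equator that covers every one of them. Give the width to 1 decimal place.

71.7°

Sort the longitudes: -128.7°, +159.6°, +169.4°.
Eastward gaps between consecutive values (wrapping around): 288.3°, 9.8°, 61.9°.
Largest gap = 288.3° ⇒ minimal covering band is its complement: 360° − 288.3° = 71.7°.
Band runs from +159.6° eastward to -128.7°, crossing the antimeridian.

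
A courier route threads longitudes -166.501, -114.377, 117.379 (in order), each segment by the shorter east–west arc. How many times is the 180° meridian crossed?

Leg 1: -166.501° → -114.377°, shortest Δλ = 52.124° (east) — does not cross 180°.
Leg 2: -114.377° → +117.379°, shortest Δλ = -128.244° (west) — crosses 180°.
Total crossings: 1.

1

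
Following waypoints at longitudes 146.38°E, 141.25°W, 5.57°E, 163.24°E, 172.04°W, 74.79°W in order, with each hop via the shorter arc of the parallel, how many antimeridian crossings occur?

Leg 1: +146.38° → -141.25°, shortest Δλ = 72.37° (east) — crosses 180°.
Leg 2: -141.25° → +5.57°, shortest Δλ = 146.82° (east) — does not cross 180°.
Leg 3: +5.57° → +163.24°, shortest Δλ = 157.67° (east) — does not cross 180°.
Leg 4: +163.24° → -172.04°, shortest Δλ = 24.72° (east) — crosses 180°.
Leg 5: -172.04° → -74.79°, shortest Δλ = 97.25° (east) — does not cross 180°.
Total crossings: 2.

2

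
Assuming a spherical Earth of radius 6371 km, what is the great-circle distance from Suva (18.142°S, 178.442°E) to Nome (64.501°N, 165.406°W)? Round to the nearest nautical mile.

5018 nmi

Δλ = -165.406 − 178.442 = -343.848°; wrapped into (−180°, 180°]: 16.152°.
Δφ = 64.501 − -18.142 = 82.643°.
a = sin²(Δφ/2) + cos φ₁ · cos φ₂ · sin²(Δλ/2) = 0.444048.
c = 2·atan2(√a, √(1−a)) = 1.45866 rad → d = 6371·c ≈ 9293.11 km ≈ 5017.88 nmi.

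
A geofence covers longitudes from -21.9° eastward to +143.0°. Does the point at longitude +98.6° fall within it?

Yes

Band width going east from -21.9° to +143.0°: ((143.0 − -21.9) mod 360) = 164.9°.
Offset of +98.6° east of the west edge: ((98.6 − -21.9) mod 360) = 120.5°.
120.5° ≤ 164.9° ⇒ inside.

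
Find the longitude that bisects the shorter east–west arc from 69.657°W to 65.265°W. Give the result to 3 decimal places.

Signed shortest Δλ from -69.657° to -65.265° is +4.392°.
Midpoint longitude = -69.657° + (+4.392°)/2 = -69.657° + 2.196° = -67.461°.

67.461°W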